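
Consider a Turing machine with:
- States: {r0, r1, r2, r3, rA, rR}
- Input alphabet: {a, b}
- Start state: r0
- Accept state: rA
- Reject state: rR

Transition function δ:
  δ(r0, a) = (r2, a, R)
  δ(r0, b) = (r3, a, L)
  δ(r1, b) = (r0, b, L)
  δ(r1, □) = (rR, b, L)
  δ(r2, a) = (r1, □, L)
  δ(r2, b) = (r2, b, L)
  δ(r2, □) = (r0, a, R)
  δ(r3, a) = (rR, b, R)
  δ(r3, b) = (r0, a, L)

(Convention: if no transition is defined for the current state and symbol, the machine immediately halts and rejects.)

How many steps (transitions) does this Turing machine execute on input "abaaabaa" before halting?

Execution trace:
Initial: [r0]abaaabaa
Step 1: δ(r0, a) = (r2, a, R) → a[r2]baaabaa
Step 2: δ(r2, b) = (r2, b, L) → [r2]abaaabaa
Step 3: δ(r2, a) = (r1, □, L) → [r1]□□baaabaa
Step 4: δ(r1, □) = (rR, b, L) → [rR]□b□baaabaa

The machine reaches the reject state rR and halts.

The machine executed 4 steps before halting.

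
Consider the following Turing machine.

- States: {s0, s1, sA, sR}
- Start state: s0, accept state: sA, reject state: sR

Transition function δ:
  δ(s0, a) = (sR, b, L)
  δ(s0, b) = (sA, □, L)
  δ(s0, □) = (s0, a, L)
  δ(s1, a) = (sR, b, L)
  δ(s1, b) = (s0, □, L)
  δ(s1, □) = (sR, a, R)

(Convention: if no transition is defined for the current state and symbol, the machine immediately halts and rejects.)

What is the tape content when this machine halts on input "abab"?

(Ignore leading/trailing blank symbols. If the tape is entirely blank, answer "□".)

Execution trace:
Initial: [s0]abab
Step 1: δ(s0, a) = (sR, b, L) → [sR]□bbab

The machine reaches the reject state sR and halts.

Final tape (ignoring leading/trailing blanks): bbab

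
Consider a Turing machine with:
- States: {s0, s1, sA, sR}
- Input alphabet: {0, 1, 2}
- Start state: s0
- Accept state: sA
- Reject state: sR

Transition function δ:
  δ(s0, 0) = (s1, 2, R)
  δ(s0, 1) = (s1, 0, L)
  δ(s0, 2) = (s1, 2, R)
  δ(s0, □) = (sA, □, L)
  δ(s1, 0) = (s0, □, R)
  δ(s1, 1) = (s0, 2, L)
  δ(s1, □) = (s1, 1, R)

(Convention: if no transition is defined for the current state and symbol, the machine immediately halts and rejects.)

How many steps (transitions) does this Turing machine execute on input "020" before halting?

Execution trace:
Initial: [s0]020
Step 1: δ(s0, 0) = (s1, 2, R) → 2[s1]20

No transition is defined for δ(s1, 2). By convention the machine halts and rejects.

The machine executed 1 step before halting.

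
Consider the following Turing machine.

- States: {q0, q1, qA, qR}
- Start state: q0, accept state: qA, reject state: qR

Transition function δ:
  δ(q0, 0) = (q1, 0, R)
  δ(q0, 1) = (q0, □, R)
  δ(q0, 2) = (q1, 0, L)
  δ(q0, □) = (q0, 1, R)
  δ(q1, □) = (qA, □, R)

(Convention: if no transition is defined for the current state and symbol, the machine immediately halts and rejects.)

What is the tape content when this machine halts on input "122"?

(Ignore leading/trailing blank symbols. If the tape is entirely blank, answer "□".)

Execution trace:
Initial: [q0]122
Step 1: δ(q0, 1) = (q0, □, R) → □[q0]22
Step 2: δ(q0, 2) = (q1, 0, L) → [q1]□02
Step 3: δ(q1, □) = (qA, □, R) → □[qA]02

The machine reaches the accept state qA and halts.

Final tape (ignoring leading/trailing blanks): 02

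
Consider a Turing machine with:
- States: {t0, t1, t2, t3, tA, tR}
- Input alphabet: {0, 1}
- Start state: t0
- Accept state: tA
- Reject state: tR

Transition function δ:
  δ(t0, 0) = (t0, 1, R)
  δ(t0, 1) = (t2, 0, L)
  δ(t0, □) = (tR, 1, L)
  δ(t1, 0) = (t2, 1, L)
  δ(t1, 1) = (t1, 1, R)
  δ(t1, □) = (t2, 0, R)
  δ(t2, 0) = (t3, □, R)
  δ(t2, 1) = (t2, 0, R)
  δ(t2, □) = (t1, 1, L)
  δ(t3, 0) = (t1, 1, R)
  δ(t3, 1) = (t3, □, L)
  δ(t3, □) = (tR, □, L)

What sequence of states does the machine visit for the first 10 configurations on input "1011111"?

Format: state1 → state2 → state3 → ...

Execution trace:
Initial: [t0]1011111
Step 1: δ(t0, 1) = (t2, 0, L) → [t2]□0011111
Step 2: δ(t2, □) = (t1, 1, L) → [t1]□10011111
Step 3: δ(t1, □) = (t2, 0, R) → 0[t2]10011111
Step 4: δ(t2, 1) = (t2, 0, R) → 00[t2]0011111
Step 5: δ(t2, 0) = (t3, □, R) → 00□[t3]011111
Step 6: δ(t3, 0) = (t1, 1, R) → 00□1[t1]11111
Step 7: δ(t1, 1) = (t1, 1, R) → 00□11[t1]1111
Step 8: δ(t1, 1) = (t1, 1, R) → 00□111[t1]111
Step 9: δ(t1, 1) = (t1, 1, R) → 00□1111[t1]11

State sequence: t0 → t2 → t1 → t2 → t2 → t3 → t1 → t1 → t1 → t1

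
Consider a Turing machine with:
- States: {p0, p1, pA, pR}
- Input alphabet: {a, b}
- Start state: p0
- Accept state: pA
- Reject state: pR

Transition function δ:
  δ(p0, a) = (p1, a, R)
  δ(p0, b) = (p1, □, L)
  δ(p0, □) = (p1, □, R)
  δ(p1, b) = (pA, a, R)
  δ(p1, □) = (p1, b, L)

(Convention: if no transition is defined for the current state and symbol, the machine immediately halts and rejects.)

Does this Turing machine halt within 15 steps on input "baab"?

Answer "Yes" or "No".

Execution trace:
Initial: [p0]baab
Step 1: δ(p0, b) = (p1, □, L) → [p1]□□aab
Step 2: δ(p1, □) = (p1, b, L) → [p1]□b□aab
Step 3: δ(p1, □) = (p1, b, L) → [p1]□bb□aab
Step 4: δ(p1, □) = (p1, b, L) → [p1]□bbb□aab
Step 5: δ(p1, □) = (p1, b, L) → [p1]□bbbb□aab
Step 6: δ(p1, □) = (p1, b, L) → [p1]□bbbbb□aab
Step 7: δ(p1, □) = (p1, b, L) → [p1]□bbbbbb□aab
Step 8: δ(p1, □) = (p1, b, L) → [p1]□bbbbbbb□aab
Step 9: δ(p1, □) = (p1, b, L) → [p1]□bbbbbbbb□aab
Step 10: δ(p1, □) = (p1, b, L) → [p1]□bbbbbbbbb□aab
Step 11: δ(p1, □) = (p1, b, L) → [p1]□bbbbbbbbbb□aab
Step 12: δ(p1, □) = (p1, b, L) → [p1]□bbbbbbbbbbb□aab
Step 13: δ(p1, □) = (p1, b, L) → [p1]□bbbbbbbbbbbb□aab
Step 14: δ(p1, □) = (p1, b, L) → [p1]□bbbbbbbbbbbbb□aab
Step 15: δ(p1, □) = (p1, b, L) → [p1]□bbbbbbbbbbbbbb□aab

The machine has not reached a halting state after 15 steps.
The machine did not halt within the 15-step bound.

Answer: No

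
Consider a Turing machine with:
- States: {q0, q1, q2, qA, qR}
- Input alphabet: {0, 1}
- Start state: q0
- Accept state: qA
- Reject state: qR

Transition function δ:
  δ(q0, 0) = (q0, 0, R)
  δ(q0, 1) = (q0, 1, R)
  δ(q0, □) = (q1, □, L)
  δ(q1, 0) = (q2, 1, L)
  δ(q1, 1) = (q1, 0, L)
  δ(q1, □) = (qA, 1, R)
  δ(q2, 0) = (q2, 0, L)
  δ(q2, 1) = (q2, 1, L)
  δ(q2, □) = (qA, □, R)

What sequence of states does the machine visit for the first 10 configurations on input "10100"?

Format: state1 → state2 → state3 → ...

Execution trace:
Initial: [q0]10100
Step 1: δ(q0, 1) = (q0, 1, R) → 1[q0]0100
Step 2: δ(q0, 0) = (q0, 0, R) → 10[q0]100
Step 3: δ(q0, 1) = (q0, 1, R) → 101[q0]00
Step 4: δ(q0, 0) = (q0, 0, R) → 1010[q0]0
Step 5: δ(q0, 0) = (q0, 0, R) → 10100[q0]□
Step 6: δ(q0, □) = (q1, □, L) → 1010[q1]0□
Step 7: δ(q1, 0) = (q2, 1, L) → 101[q2]01□
Step 8: δ(q2, 0) = (q2, 0, L) → 10[q2]101□
Step 9: δ(q2, 1) = (q2, 1, L) → 1[q2]0101□

State sequence: q0 → q0 → q0 → q0 → q0 → q0 → q1 → q2 → q2 → q2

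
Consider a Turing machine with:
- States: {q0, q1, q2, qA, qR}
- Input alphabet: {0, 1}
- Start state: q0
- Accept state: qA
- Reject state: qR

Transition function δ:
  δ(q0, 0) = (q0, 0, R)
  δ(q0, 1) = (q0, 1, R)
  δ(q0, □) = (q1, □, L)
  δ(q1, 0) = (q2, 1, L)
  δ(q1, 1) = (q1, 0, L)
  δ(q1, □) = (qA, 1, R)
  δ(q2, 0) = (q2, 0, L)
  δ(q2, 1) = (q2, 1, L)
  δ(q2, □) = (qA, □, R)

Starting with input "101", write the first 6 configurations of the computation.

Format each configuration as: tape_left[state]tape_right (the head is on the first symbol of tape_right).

Transitions applied:
Step 1: δ(q0, 1) = (q0, 1, R)
Step 2: δ(q0, 0) = (q0, 0, R)
Step 3: δ(q0, 1) = (q0, 1, R)
Step 4: δ(q0, □) = (q1, □, L)
Step 5: δ(q1, 1) = (q1, 0, L)

The first 6 configurations are:
[q0]101 ⊢ 1[q0]01 ⊢ 10[q0]1 ⊢ 101[q0]□ ⊢ 10[q1]1□ ⊢ 1[q1]00□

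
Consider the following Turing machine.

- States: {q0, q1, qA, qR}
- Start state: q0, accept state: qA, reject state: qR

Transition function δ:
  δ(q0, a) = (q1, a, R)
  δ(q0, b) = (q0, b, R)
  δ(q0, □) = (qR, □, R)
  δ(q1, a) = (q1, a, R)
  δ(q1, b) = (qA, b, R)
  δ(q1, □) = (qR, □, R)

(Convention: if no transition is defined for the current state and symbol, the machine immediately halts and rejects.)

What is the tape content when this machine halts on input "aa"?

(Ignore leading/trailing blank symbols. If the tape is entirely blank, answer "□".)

Execution trace:
Initial: [q0]aa
Step 1: δ(q0, a) = (q1, a, R) → a[q1]a
Step 2: δ(q1, a) = (q1, a, R) → aa[q1]□
Step 3: δ(q1, □) = (qR, □, R) → aa□[qR]□

The machine reaches the reject state qR and halts.

Final tape (ignoring leading/trailing blanks): aa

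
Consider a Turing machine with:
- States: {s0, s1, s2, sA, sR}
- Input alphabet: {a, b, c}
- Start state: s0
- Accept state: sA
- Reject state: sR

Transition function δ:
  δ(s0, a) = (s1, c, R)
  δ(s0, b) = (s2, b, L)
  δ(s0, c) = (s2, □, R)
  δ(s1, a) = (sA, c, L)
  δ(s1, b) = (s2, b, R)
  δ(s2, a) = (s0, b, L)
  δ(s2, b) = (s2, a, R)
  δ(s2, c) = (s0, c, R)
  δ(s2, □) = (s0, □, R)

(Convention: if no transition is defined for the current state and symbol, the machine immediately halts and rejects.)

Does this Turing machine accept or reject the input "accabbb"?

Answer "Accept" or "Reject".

Execution trace:
Initial: [s0]accabbb
Step 1: δ(s0, a) = (s1, c, R) → c[s1]ccabbb

No transition is defined for δ(s1, c). By convention the machine halts and rejects.

Answer: Reject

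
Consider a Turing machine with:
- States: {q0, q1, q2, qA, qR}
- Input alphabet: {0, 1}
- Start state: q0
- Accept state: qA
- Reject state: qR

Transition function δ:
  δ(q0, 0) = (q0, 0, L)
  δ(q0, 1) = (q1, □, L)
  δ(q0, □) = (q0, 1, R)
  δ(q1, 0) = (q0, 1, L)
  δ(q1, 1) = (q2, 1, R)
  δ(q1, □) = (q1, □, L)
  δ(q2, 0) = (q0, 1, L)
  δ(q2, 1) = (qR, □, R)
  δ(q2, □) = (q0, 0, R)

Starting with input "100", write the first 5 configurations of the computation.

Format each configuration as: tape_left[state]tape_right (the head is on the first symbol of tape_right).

Transitions applied:
Step 1: δ(q0, 1) = (q1, □, L)
Step 2: δ(q1, □) = (q1, □, L)
Step 3: δ(q1, □) = (q1, □, L)
Step 4: δ(q1, □) = (q1, □, L)

The first 5 configurations are:
[q0]100 ⊢ [q1]□□00 ⊢ [q1]□□□00 ⊢ [q1]□□□□00 ⊢ [q1]□□□□□00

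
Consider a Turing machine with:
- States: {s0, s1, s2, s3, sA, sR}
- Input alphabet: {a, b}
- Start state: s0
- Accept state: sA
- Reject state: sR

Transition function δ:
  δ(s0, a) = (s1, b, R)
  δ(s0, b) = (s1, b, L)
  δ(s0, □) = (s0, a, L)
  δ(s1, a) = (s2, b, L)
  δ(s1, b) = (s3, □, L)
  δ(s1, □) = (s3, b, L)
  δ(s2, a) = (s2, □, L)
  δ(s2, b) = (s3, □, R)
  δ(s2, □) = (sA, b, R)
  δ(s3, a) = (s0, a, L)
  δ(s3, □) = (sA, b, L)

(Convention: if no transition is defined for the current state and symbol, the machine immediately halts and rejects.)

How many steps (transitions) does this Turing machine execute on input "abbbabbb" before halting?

Execution trace:
Initial: [s0]abbbabbb
Step 1: δ(s0, a) = (s1, b, R) → b[s1]bbbabbb
Step 2: δ(s1, b) = (s3, □, L) → [s3]b□bbabbb

No transition is defined for δ(s3, b). By convention the machine halts and rejects.

The machine executed 2 steps before halting.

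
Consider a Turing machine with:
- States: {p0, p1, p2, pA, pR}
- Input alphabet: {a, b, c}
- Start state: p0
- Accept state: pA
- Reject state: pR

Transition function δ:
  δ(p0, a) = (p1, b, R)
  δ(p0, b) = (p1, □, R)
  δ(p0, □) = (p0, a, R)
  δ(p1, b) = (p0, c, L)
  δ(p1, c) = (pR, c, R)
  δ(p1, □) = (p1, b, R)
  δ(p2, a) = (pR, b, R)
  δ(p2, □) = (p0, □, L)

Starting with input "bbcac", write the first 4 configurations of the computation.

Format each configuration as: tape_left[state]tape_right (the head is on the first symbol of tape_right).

Transitions applied:
Step 1: δ(p0, b) = (p1, □, R)
Step 2: δ(p1, b) = (p0, c, L)
Step 3: δ(p0, □) = (p0, a, R)

The first 4 configurations are:
[p0]bbcac ⊢ □[p1]bcac ⊢ [p0]□ccac ⊢ a[p0]ccac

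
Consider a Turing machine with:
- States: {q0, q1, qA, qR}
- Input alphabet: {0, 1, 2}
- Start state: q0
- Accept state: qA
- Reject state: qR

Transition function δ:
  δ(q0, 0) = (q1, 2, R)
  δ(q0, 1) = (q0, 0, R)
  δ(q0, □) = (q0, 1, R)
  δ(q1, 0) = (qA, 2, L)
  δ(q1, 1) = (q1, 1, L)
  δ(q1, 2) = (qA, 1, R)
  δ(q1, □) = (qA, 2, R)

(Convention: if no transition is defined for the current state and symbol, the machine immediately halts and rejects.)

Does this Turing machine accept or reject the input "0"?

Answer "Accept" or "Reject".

Execution trace:
Initial: [q0]0
Step 1: δ(q0, 0) = (q1, 2, R) → 2[q1]□
Step 2: δ(q1, □) = (qA, 2, R) → 22[qA]□

The machine reaches the accept state qA and halts.

Answer: Accept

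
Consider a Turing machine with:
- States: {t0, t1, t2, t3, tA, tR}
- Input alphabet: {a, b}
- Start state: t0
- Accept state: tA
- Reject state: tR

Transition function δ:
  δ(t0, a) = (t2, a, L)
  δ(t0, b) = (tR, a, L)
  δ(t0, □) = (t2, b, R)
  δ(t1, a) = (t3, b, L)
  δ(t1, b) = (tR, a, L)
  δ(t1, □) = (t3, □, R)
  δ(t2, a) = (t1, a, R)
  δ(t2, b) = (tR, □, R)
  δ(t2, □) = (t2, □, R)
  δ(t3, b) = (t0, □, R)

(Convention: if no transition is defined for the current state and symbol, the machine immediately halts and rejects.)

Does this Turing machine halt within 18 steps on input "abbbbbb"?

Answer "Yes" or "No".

Execution trace:
Initial: [t0]abbbbbb
Step 1: δ(t0, a) = (t2, a, L) → [t2]□abbbbbb
Step 2: δ(t2, □) = (t2, □, R) → □[t2]abbbbbb
Step 3: δ(t2, a) = (t1, a, R) → □a[t1]bbbbbb
Step 4: δ(t1, b) = (tR, a, L) → □[tR]aabbbbb

The machine reaches the reject state tR and halts.
The machine halted after 4 steps (within the 18-step bound).

Answer: Yes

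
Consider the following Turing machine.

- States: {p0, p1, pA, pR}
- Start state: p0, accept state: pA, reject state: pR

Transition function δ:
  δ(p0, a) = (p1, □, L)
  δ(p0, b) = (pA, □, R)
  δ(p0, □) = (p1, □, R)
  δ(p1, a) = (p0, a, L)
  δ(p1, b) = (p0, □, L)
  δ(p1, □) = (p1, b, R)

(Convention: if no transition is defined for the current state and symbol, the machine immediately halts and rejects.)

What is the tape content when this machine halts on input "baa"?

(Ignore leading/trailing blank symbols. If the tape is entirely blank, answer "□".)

Execution trace:
Initial: [p0]baa
Step 1: δ(p0, b) = (pA, □, R) → □[pA]aa

The machine reaches the accept state pA and halts.

Final tape (ignoring leading/trailing blanks): aa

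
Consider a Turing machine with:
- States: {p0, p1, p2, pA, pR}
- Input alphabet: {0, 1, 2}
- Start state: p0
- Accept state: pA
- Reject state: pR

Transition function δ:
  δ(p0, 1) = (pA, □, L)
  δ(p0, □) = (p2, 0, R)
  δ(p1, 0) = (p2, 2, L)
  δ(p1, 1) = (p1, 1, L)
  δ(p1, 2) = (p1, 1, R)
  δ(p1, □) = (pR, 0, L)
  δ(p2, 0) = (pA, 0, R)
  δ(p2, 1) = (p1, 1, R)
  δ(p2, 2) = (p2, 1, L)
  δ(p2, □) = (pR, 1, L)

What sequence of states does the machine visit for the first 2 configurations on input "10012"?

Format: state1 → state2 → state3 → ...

Execution trace:
Initial: [p0]10012
Step 1: δ(p0, 1) = (pA, □, L) → [pA]□□0012

The machine reaches the accept state pA and halts.

State sequence: p0 → pA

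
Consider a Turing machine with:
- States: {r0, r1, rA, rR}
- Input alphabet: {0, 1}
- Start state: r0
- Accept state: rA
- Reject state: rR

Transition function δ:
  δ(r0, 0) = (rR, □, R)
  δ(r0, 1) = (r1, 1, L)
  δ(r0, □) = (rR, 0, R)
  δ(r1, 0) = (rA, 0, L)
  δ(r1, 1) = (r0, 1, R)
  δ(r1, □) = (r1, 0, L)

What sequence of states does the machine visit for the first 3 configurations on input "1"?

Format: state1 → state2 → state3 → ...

Execution trace:
Initial: [r0]1
Step 1: δ(r0, 1) = (r1, 1, L) → [r1]□1
Step 2: δ(r1, □) = (r1, 0, L) → [r1]□01

State sequence: r0 → r1 → r1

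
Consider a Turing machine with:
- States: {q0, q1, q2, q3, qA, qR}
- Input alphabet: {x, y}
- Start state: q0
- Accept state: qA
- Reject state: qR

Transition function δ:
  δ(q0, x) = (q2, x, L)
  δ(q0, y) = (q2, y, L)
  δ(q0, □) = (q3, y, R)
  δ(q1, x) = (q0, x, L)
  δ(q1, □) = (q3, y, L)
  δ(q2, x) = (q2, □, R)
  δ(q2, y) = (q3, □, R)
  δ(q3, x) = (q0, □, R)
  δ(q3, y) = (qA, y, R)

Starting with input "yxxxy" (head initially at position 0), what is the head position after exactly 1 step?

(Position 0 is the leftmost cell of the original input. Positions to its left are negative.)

Execution trace (head position shown):
Step 0: [q0]yxxxy  (head at position 0)
Step 1: move left → [q2]□yxxxy  (head at position -1)

After 1 step, the head is at position -1.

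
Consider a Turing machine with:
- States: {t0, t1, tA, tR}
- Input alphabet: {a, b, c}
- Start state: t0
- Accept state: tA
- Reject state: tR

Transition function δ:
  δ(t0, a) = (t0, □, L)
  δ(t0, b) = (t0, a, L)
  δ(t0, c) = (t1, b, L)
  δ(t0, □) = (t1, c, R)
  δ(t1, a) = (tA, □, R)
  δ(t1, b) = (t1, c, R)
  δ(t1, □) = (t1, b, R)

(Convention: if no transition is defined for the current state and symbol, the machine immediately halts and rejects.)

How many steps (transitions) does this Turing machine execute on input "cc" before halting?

Execution trace:
Initial: [t0]cc
Step 1: δ(t0, c) = (t1, b, L) → [t1]□bc
Step 2: δ(t1, □) = (t1, b, R) → b[t1]bc
Step 3: δ(t1, b) = (t1, c, R) → bc[t1]c

No transition is defined for δ(t1, c). By convention the machine halts and rejects.

The machine executed 3 steps before halting.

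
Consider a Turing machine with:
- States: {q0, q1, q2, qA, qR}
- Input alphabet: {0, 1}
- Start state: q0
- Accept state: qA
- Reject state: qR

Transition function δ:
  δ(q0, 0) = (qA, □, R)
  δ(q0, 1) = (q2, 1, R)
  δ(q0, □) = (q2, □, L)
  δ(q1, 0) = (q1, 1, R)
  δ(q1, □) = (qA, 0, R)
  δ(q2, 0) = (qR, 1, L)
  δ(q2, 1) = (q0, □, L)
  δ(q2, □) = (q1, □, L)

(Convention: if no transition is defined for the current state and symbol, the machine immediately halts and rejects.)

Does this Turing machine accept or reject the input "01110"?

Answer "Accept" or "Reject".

Execution trace:
Initial: [q0]01110
Step 1: δ(q0, 0) = (qA, □, R) → □[qA]1110

The machine reaches the accept state qA and halts.

Answer: Accept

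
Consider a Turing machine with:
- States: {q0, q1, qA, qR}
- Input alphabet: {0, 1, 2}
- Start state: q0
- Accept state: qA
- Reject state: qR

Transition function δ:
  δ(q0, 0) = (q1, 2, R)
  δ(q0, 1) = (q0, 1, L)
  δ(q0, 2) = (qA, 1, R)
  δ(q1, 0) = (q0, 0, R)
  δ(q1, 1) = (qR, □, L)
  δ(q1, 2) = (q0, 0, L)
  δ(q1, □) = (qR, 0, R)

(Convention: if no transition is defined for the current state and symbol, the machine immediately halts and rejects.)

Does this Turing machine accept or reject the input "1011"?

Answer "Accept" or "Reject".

Execution trace:
Initial: [q0]1011
Step 1: δ(q0, 1) = (q0, 1, L) → [q0]□1011

No transition is defined for δ(q0, □). By convention the machine halts and rejects.

Answer: Reject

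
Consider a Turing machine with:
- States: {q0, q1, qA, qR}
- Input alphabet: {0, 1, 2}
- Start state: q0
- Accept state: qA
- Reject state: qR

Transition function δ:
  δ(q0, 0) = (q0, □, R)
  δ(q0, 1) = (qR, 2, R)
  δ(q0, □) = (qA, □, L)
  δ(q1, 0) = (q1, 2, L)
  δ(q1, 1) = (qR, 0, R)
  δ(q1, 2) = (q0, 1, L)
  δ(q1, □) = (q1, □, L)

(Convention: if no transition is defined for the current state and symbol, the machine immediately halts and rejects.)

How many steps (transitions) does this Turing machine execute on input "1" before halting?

Execution trace:
Initial: [q0]1
Step 1: δ(q0, 1) = (qR, 2, R) → 2[qR]□

The machine reaches the reject state qR and halts.

The machine executed 1 step before halting.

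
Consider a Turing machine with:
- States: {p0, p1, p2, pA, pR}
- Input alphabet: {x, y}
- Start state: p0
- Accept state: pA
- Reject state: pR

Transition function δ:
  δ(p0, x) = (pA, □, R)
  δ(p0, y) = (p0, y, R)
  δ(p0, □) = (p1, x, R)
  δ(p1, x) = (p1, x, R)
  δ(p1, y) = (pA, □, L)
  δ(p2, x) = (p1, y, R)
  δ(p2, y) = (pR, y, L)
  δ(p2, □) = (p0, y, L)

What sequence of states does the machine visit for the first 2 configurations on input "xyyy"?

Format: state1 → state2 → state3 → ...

Execution trace:
Initial: [p0]xyyy
Step 1: δ(p0, x) = (pA, □, R) → □[pA]yyy

The machine reaches the accept state pA and halts.

State sequence: p0 → pA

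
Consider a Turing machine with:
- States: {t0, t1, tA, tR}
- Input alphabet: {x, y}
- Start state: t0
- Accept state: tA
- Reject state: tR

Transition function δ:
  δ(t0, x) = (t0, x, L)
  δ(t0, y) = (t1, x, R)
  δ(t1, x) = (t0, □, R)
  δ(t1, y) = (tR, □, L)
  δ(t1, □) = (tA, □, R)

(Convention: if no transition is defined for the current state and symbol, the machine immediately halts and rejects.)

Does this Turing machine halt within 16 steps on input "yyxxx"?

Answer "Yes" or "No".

Execution trace:
Initial: [t0]yyxxx
Step 1: δ(t0, y) = (t1, x, R) → x[t1]yxxx
Step 2: δ(t1, y) = (tR, □, L) → [tR]x□xxx

The machine reaches the reject state tR and halts.
The machine halted after 2 steps (within the 16-step bound).

Answer: Yes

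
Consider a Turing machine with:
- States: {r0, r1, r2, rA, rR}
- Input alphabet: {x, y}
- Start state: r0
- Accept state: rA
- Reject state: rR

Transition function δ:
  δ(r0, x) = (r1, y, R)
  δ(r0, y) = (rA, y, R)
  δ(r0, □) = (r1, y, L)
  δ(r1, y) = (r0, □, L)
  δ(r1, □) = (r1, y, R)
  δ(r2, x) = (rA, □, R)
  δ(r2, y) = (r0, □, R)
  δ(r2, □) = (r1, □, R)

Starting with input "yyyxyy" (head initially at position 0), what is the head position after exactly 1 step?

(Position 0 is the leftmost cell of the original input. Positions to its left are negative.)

Execution trace (head position shown):
Step 0: [r0]yyyxyy  (head at position 0)
Step 1: move right → y[rA]yyxyy  (head at position 1)

After 1 step, the head is at position 1.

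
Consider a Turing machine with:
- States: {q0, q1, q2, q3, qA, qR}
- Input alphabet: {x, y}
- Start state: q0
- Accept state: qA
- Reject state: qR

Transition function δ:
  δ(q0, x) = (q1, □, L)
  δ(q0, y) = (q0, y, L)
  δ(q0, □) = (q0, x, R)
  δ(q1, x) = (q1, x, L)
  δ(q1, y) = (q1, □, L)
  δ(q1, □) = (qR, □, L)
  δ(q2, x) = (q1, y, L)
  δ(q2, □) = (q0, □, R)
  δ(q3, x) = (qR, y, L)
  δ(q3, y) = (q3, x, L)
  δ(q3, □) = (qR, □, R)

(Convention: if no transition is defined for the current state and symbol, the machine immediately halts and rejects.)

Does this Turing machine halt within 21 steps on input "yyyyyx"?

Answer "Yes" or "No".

Execution trace:
Initial: [q0]yyyyyx
Step 1: δ(q0, y) = (q0, y, L) → [q0]□yyyyyx
Step 2: δ(q0, □) = (q0, x, R) → x[q0]yyyyyx
Step 3: δ(q0, y) = (q0, y, L) → [q0]xyyyyyx
Step 4: δ(q0, x) = (q1, □, L) → [q1]□□yyyyyx
Step 5: δ(q1, □) = (qR, □, L) → [qR]□□□yyyyyx

The machine reaches the reject state qR and halts.
The machine halted after 5 steps (within the 21-step bound).

Answer: Yes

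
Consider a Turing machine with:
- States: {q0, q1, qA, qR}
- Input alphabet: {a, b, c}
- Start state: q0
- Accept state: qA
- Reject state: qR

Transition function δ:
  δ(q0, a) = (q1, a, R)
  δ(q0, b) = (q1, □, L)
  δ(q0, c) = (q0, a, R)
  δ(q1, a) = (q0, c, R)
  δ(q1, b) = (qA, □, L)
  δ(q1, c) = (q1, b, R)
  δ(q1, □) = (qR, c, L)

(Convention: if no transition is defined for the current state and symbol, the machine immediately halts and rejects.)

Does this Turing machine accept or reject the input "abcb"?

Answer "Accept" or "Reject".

Execution trace:
Initial: [q0]abcb
Step 1: δ(q0, a) = (q1, a, R) → a[q1]bcb
Step 2: δ(q1, b) = (qA, □, L) → [qA]a□cb

The machine reaches the accept state qA and halts.

Answer: Accept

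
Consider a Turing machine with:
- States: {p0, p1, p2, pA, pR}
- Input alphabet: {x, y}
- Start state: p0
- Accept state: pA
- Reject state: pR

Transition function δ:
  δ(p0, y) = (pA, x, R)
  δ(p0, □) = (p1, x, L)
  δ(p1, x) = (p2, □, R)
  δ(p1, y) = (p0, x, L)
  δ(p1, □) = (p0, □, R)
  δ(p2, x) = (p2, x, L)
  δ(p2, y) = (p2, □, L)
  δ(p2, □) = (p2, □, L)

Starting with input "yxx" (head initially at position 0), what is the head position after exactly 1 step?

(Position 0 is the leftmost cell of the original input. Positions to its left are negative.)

Execution trace (head position shown):
Step 0: [p0]yxx  (head at position 0)
Step 1: move right → x[pA]xx  (head at position 1)

After 1 step, the head is at position 1.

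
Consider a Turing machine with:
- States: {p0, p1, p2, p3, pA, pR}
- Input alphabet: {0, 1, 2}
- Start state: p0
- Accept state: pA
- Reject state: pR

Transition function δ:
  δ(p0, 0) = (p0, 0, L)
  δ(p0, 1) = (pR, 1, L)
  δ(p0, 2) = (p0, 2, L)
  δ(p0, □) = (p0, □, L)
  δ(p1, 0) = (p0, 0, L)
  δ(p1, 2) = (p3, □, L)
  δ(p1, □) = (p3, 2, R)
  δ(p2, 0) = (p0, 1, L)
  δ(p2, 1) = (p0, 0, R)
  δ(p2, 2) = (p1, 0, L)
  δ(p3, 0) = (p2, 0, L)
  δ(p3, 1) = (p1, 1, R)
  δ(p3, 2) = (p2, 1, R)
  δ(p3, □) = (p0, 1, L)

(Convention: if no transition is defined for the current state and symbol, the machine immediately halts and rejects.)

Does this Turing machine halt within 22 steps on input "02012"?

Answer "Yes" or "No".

Execution trace:
Initial: [p0]02012
Step 1: δ(p0, 0) = (p0, 0, L) → [p0]□02012
Step 2: δ(p0, □) = (p0, □, L) → [p0]□□02012
Step 3: δ(p0, □) = (p0, □, L) → [p0]□□□02012
Step 4: δ(p0, □) = (p0, □, L) → [p0]□□□□02012
Step 5: δ(p0, □) = (p0, □, L) → [p0]□□□□□02012
Step 6: δ(p0, □) = (p0, □, L) → [p0]□□□□□□02012
Step 7: δ(p0, □) = (p0, □, L) → [p0]□□□□□□□02012
Step 8: δ(p0, □) = (p0, □, L) → [p0]□□□□□□□□02012
Step 9: δ(p0, □) = (p0, □, L) → [p0]□□□□□□□□□02012
Step 10: δ(p0, □) = (p0, □, L) → [p0]□□□□□□□□□□02012
Step 11: δ(p0, □) = (p0, □, L) → [p0]□□□□□□□□□□□02012
Step 12: δ(p0, □) = (p0, □, L) → [p0]□□□□□□□□□□□□02012
Step 13: δ(p0, □) = (p0, □, L) → [p0]□□□□□□□□□□□□□02012
Step 14: δ(p0, □) = (p0, □, L) → [p0]□□□□□□□□□□□□□□02012
Step 15: δ(p0, □) = (p0, □, L) → [p0]□□□□□□□□□□□□□□□02012
Step 16: δ(p0, □) = (p0, □, L) → [p0]□□□□□□□□□□□□□□□□02012
Step 17: δ(p0, □) = (p0, □, L) → [p0]□□□□□□□□□□□□□□□□□02012
Step 18: δ(p0, □) = (p0, □, L) → [p0]□□□□□□□□□□□□□□□□□□02012
Step 19: δ(p0, □) = (p0, □, L) → [p0]□□□□□□□□□□□□□□□□□□□02012
Step 20: δ(p0, □) = (p0, □, L) → [p0]□□□□□□□□□□□□□□□□□□□□02012
Step 21: δ(p0, □) = (p0, □, L) → [p0]□□□□□□□□□□□□□□□□□□□□□02012
Step 22: δ(p0, □) = (p0, □, L) → [p0]□□□□□□□□□□□□□□□□□□□□□□02012

The machine has not reached a halting state after 22 steps.
The machine did not halt within the 22-step bound.

Answer: No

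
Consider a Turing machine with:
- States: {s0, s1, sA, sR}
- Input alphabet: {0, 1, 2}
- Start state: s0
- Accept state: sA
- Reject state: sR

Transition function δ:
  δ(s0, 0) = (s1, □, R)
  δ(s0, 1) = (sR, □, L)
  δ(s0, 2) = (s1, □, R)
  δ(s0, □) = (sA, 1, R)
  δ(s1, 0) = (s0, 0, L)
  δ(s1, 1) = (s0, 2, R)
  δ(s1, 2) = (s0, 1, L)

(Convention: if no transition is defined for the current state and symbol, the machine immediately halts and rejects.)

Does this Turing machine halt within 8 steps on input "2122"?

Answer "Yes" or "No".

Execution trace:
Initial: [s0]2122
Step 1: δ(s0, 2) = (s1, □, R) → □[s1]122
Step 2: δ(s1, 1) = (s0, 2, R) → □2[s0]22
Step 3: δ(s0, 2) = (s1, □, R) → □2□[s1]2
Step 4: δ(s1, 2) = (s0, 1, L) → □2[s0]□1
Step 5: δ(s0, □) = (sA, 1, R) → □21[sA]1

The machine reaches the accept state sA and halts.
The machine halted after 5 steps (within the 8-step bound).

Answer: Yes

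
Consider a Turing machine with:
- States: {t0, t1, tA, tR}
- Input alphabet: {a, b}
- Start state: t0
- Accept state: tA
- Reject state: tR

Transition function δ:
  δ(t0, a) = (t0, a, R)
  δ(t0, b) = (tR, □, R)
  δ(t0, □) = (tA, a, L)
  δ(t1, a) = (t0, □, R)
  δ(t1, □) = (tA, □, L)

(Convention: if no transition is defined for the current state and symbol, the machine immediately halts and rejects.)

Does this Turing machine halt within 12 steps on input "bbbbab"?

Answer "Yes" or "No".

Execution trace:
Initial: [t0]bbbbab
Step 1: δ(t0, b) = (tR, □, R) → □[tR]bbbab

The machine reaches the reject state tR and halts.
The machine halted after 1 step (within the 12-step bound).

Answer: Yes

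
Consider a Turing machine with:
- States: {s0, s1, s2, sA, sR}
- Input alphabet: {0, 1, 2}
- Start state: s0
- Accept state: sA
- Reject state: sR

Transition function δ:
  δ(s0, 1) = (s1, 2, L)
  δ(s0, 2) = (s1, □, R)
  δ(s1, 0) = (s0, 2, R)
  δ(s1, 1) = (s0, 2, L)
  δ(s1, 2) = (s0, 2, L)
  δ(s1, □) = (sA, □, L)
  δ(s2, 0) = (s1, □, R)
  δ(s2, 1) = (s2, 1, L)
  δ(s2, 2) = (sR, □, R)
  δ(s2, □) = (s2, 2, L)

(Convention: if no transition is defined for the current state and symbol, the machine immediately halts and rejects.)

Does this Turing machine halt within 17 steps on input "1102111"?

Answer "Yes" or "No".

Execution trace:
Initial: [s0]1102111
Step 1: δ(s0, 1) = (s1, 2, L) → [s1]□2102111
Step 2: δ(s1, □) = (sA, □, L) → [sA]□□2102111

The machine reaches the accept state sA and halts.
The machine halted after 2 steps (within the 17-step bound).

Answer: Yes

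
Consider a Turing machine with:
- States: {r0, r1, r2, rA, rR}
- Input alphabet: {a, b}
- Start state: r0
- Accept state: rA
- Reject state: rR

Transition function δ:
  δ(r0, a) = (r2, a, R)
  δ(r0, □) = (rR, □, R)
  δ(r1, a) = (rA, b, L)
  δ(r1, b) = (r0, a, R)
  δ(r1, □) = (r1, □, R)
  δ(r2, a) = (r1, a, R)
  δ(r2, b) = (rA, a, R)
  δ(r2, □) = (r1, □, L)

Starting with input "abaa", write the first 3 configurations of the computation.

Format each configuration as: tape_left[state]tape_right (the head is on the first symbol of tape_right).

Transitions applied:
Step 1: δ(r0, a) = (r2, a, R)
Step 2: δ(r2, b) = (rA, a, R)

The first 3 configurations are:
[r0]abaa ⊢ a[r2]baa ⊢ aa[rA]aa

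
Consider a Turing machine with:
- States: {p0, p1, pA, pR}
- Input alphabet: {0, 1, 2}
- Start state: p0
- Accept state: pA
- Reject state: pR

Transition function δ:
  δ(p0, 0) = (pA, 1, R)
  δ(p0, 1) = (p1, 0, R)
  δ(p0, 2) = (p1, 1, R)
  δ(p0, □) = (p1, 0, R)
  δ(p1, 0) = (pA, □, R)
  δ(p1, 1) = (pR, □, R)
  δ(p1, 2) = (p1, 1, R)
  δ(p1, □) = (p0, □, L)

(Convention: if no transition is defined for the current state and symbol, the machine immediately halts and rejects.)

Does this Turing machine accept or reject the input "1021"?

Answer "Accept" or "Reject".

Execution trace:
Initial: [p0]1021
Step 1: δ(p0, 1) = (p1, 0, R) → 0[p1]021
Step 2: δ(p1, 0) = (pA, □, R) → 0□[pA]21

The machine reaches the accept state pA and halts.

Answer: Accept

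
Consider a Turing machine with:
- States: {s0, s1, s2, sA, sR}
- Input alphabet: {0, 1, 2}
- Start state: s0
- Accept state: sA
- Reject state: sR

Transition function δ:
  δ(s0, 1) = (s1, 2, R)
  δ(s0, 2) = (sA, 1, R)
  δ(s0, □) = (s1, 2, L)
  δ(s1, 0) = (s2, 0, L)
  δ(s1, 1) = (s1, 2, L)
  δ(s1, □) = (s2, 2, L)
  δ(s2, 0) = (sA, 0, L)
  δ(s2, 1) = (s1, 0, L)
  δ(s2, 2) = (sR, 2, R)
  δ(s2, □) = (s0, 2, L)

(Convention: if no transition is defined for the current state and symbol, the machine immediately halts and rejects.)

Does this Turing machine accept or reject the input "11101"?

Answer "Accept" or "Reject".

Execution trace:
Initial: [s0]11101
Step 1: δ(s0, 1) = (s1, 2, R) → 2[s1]1101
Step 2: δ(s1, 1) = (s1, 2, L) → [s1]22101

No transition is defined for δ(s1, 2). By convention the machine halts and rejects.

Answer: Reject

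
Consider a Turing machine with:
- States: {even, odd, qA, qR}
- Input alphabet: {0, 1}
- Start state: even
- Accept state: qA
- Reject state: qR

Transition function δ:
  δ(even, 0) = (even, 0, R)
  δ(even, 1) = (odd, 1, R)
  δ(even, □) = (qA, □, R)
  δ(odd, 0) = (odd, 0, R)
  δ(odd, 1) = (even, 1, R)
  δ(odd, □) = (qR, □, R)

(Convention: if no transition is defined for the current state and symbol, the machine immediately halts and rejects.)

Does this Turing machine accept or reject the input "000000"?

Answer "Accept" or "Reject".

Execution trace:
Initial: [even]000000
Step 1: δ(even, 0) = (even, 0, R) → 0[even]00000
Step 2: δ(even, 0) = (even, 0, R) → 00[even]0000
Step 3: δ(even, 0) = (even, 0, R) → 000[even]000
Step 4: δ(even, 0) = (even, 0, R) → 0000[even]00
Step 5: δ(even, 0) = (even, 0, R) → 00000[even]0
Step 6: δ(even, 0) = (even, 0, R) → 000000[even]□
Step 7: δ(even, □) = (qA, □, R) → 000000□[qA]□

The machine reaches the accept state qA and halts.

Answer: Accept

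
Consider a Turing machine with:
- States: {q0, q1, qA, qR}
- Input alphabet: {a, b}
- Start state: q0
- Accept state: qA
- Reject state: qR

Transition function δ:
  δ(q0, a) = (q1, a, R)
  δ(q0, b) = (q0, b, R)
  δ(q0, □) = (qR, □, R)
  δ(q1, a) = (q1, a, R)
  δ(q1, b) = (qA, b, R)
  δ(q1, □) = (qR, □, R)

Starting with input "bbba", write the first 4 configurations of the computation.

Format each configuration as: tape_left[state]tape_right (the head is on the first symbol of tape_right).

Transitions applied:
Step 1: δ(q0, b) = (q0, b, R)
Step 2: δ(q0, b) = (q0, b, R)
Step 3: δ(q0, b) = (q0, b, R)

The first 4 configurations are:
[q0]bbba ⊢ b[q0]bba ⊢ bb[q0]ba ⊢ bbb[q0]a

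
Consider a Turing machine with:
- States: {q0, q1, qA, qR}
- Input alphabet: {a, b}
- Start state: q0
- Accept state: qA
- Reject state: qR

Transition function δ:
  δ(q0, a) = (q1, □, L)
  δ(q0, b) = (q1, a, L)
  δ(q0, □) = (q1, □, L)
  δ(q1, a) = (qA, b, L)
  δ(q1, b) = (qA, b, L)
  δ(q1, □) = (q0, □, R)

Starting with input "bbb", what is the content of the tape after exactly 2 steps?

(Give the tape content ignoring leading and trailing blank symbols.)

Execution trace:
Initial: [q0]bbb
Step 1: δ(q0, b) = (q1, a, L) → [q1]□abb
Step 2: δ(q1, □) = (q0, □, R) → □[q0]abb

After 2 steps, the tape (ignoring leading/trailing blanks) is: abb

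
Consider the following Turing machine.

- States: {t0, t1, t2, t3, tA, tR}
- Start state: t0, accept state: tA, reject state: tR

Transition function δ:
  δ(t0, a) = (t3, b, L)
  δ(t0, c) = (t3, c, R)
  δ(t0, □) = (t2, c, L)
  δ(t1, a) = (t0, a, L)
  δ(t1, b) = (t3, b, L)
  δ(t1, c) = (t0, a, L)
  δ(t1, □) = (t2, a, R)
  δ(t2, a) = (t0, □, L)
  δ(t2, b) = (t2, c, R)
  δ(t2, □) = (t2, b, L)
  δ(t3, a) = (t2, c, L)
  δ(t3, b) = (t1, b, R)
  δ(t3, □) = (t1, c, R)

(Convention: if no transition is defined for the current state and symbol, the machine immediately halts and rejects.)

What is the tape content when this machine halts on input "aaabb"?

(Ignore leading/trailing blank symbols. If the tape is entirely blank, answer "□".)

Execution trace:
Initial: [t0]aaabb
Step 1: δ(t0, a) = (t3, b, L) → [t3]□baabb
Step 2: δ(t3, □) = (t1, c, R) → c[t1]baabb
Step 3: δ(t1, b) = (t3, b, L) → [t3]cbaabb

No transition is defined for δ(t3, c). By convention the machine halts and rejects.

Final tape (ignoring leading/trailing blanks): cbaabb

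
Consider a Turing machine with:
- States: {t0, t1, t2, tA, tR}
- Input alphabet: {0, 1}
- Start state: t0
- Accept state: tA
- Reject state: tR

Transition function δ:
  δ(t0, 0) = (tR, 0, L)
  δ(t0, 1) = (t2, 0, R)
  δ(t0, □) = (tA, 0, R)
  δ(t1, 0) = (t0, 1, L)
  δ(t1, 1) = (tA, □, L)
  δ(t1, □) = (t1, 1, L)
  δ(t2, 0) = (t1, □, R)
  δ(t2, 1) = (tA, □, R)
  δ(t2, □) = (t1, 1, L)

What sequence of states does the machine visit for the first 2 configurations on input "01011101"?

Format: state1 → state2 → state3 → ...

Execution trace:
Initial: [t0]01011101
Step 1: δ(t0, 0) = (tR, 0, L) → [tR]□01011101

The machine reaches the reject state tR and halts.

State sequence: t0 → tR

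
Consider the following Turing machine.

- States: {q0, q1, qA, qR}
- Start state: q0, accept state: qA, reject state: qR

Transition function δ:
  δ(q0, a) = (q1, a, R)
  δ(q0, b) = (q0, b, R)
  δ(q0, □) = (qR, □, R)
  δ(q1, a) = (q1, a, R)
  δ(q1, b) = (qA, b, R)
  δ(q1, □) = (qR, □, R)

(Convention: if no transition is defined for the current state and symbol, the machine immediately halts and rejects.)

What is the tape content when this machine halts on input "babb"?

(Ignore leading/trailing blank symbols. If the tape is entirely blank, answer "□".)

Execution trace:
Initial: [q0]babb
Step 1: δ(q0, b) = (q0, b, R) → b[q0]abb
Step 2: δ(q0, a) = (q1, a, R) → ba[q1]bb
Step 3: δ(q1, b) = (qA, b, R) → bab[qA]b

The machine reaches the accept state qA and halts.

Final tape (ignoring leading/trailing blanks): babb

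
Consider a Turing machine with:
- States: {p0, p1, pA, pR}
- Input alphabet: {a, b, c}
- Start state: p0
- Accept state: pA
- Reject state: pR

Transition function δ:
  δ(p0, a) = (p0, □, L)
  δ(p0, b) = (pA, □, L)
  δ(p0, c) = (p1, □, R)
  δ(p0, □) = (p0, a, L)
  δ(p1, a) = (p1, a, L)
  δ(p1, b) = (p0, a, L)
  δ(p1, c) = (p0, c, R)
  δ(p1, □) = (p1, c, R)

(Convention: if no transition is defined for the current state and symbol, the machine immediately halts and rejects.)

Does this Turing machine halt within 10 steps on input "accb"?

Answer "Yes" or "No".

Execution trace:
Initial: [p0]accb
Step 1: δ(p0, a) = (p0, □, L) → [p0]□□ccb
Step 2: δ(p0, □) = (p0, a, L) → [p0]□a□ccb
Step 3: δ(p0, □) = (p0, a, L) → [p0]□aa□ccb
Step 4: δ(p0, □) = (p0, a, L) → [p0]□aaa□ccb
Step 5: δ(p0, □) = (p0, a, L) → [p0]□aaaa□ccb
Step 6: δ(p0, □) = (p0, a, L) → [p0]□aaaaa□ccb
Step 7: δ(p0, □) = (p0, a, L) → [p0]□aaaaaa□ccb
Step 8: δ(p0, □) = (p0, a, L) → [p0]□aaaaaaa□ccb
Step 9: δ(p0, □) = (p0, a, L) → [p0]□aaaaaaaa□ccb
Step 10: δ(p0, □) = (p0, a, L) → [p0]□aaaaaaaaa□ccb

The machine has not reached a halting state after 10 steps.
The machine did not halt within the 10-step bound.

Answer: No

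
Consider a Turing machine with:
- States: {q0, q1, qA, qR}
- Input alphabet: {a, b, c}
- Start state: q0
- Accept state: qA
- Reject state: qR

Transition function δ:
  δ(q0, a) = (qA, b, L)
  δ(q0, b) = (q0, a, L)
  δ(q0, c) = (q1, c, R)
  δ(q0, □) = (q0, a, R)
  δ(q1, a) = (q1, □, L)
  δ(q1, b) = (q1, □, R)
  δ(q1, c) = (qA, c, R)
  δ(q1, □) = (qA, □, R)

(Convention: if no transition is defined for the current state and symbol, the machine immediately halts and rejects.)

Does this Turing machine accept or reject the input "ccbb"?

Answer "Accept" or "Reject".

Execution trace:
Initial: [q0]ccbb
Step 1: δ(q0, c) = (q1, c, R) → c[q1]cbb
Step 2: δ(q1, c) = (qA, c, R) → cc[qA]bb

The machine reaches the accept state qA and halts.

Answer: Accept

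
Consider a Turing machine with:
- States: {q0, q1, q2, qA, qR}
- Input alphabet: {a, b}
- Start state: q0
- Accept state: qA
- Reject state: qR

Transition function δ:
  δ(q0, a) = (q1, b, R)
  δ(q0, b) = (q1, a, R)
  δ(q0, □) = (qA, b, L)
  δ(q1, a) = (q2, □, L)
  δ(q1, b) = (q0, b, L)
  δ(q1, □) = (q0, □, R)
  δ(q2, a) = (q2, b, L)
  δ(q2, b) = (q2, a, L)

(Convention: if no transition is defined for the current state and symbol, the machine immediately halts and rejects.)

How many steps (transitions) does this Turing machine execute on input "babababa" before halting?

Execution trace:
Initial: [q0]babababa
Step 1: δ(q0, b) = (q1, a, R) → a[q1]abababa
Step 2: δ(q1, a) = (q2, □, L) → [q2]a□bababa
Step 3: δ(q2, a) = (q2, b, L) → [q2]□b□bababa

No transition is defined for δ(q2, □). By convention the machine halts and rejects.

The machine executed 3 steps before halting.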